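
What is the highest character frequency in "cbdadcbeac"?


Input: cbdadcbeac
Character counts:
  'a': 2
  'b': 2
  'c': 3
  'd': 2
  'e': 1
Maximum frequency: 3

3


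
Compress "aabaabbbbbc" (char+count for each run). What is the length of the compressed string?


Input: aabaabbbbbc
Runs:
  'a' x 2 => "a2"
  'b' x 1 => "b1"
  'a' x 2 => "a2"
  'b' x 5 => "b5"
  'c' x 1 => "c1"
Compressed: "a2b1a2b5c1"
Compressed length: 10

10


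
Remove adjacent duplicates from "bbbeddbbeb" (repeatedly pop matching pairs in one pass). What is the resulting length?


Input: bbbeddbbeb
Stack-based adjacent duplicate removal:
  Read 'b': push. Stack: b
  Read 'b': matches stack top 'b' => pop. Stack: (empty)
  Read 'b': push. Stack: b
  Read 'e': push. Stack: be
  Read 'd': push. Stack: bed
  Read 'd': matches stack top 'd' => pop. Stack: be
  Read 'b': push. Stack: beb
  Read 'b': matches stack top 'b' => pop. Stack: be
  Read 'e': matches stack top 'e' => pop. Stack: b
  Read 'b': matches stack top 'b' => pop. Stack: (empty)
Final stack: "" (length 0)

0


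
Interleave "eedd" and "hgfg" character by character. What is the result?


Interleaving "eedd" and "hgfg":
  Position 0: 'e' from first, 'h' from second => "eh"
  Position 1: 'e' from first, 'g' from second => "eg"
  Position 2: 'd' from first, 'f' from second => "df"
  Position 3: 'd' from first, 'g' from second => "dg"
Result: ehegdfdg

ehegdfdg


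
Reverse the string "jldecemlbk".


Input: jldecemlbk
Reading characters right to left:
  Position 9: 'k'
  Position 8: 'b'
  Position 7: 'l'
  Position 6: 'm'
  Position 5: 'e'
  Position 4: 'c'
  Position 3: 'e'
  Position 2: 'd'
  Position 1: 'l'
  Position 0: 'j'
Reversed: kblmecedlj

kblmecedlj


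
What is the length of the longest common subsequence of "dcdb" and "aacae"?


LCS of "dcdb" and "aacae"
DP table:
           a    a    c    a    e
      0    0    0    0    0    0
  d   0    0    0    0    0    0
  c   0    0    0    1    1    1
  d   0    0    0    1    1    1
  b   0    0    0    1    1    1
LCS length = dp[4][5] = 1

1


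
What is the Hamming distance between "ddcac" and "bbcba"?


Comparing "ddcac" and "bbcba" position by position:
  Position 0: 'd' vs 'b' => differ
  Position 1: 'd' vs 'b' => differ
  Position 2: 'c' vs 'c' => same
  Position 3: 'a' vs 'b' => differ
  Position 4: 'c' vs 'a' => differ
Total differences (Hamming distance): 4

4


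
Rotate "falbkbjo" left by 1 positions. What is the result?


Input: "falbkbjo", rotate left by 1
First 1 characters: "f"
Remaining characters: "albkbjo"
Concatenate remaining + first: "albkbjo" + "f" = "albkbjof"

albkbjof


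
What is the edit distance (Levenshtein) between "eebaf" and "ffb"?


Computing edit distance: "eebaf" -> "ffb"
DP table:
           f    f    b
      0    1    2    3
  e   1    1    2    3
  e   2    2    2    3
  b   3    3    3    2
  a   4    4    4    3
  f   5    4    4    4
Edit distance = dp[5][3] = 4

4


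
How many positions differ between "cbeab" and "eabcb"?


Comparing "cbeab" and "eabcb" position by position:
  Position 0: 'c' vs 'e' => DIFFER
  Position 1: 'b' vs 'a' => DIFFER
  Position 2: 'e' vs 'b' => DIFFER
  Position 3: 'a' vs 'c' => DIFFER
  Position 4: 'b' vs 'b' => same
Positions that differ: 4

4


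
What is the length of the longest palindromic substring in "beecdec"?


Input: "beecdec"
Checking substrings for palindromes:
  [1:3] "ee" (len 2) => palindrome
Longest palindromic substring: "ee" with length 2

2


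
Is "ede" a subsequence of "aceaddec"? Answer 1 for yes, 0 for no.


Check if "ede" is a subsequence of "aceaddec"
Greedy scan:
  Position 0 ('a'): no match needed
  Position 1 ('c'): no match needed
  Position 2 ('e'): matches sub[0] = 'e'
  Position 3 ('a'): no match needed
  Position 4 ('d'): matches sub[1] = 'd'
  Position 5 ('d'): no match needed
  Position 6 ('e'): matches sub[2] = 'e'
  Position 7 ('c'): no match needed
All 3 characters matched => is a subsequence

1


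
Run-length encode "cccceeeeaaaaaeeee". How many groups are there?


Input: cccceeeeaaaaaeeee
Scanning for consecutive runs:
  Group 1: 'c' x 4 (positions 0-3)
  Group 2: 'e' x 4 (positions 4-7)
  Group 3: 'a' x 5 (positions 8-12)
  Group 4: 'e' x 4 (positions 13-16)
Total groups: 4

4


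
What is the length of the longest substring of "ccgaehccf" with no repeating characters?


Input: "ccgaehccf"
Sliding window (track last position of each char):
  Position 0 ('c'): window [0,0] length 1 -- new best
  Position 1 ('c'): repeat (last at 0), move window start to 1
  Position 1 ('c'): window [1,1] length 1
  Position 2 ('g'): window [1,2] length 2 -- new best
  Position 3 ('a'): window [1,3] length 3 -- new best
  Position 4 ('e'): window [1,4] length 4 -- new best
  Position 5 ('h'): window [1,5] length 5 -- new best
  Position 6 ('c'): repeat (last at 1), move window start to 2
  Position 6 ('c'): window [2,6] length 5
  Position 7 ('c'): repeat (last at 6), move window start to 7
  Position 7 ('c'): window [7,7] length 1
  Position 8 ('f'): window [7,8] length 2
Longest substring with no repeats: "cgaeh" with length 5

5


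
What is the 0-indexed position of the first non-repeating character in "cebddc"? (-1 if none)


Input: cebddc
Character frequencies:
  'b': 1
  'c': 2
  'd': 2
  'e': 1
Scanning left to right for freq == 1:
  Position 0 ('c'): freq=2, skip
  Position 1 ('e'): unique! => answer = 1

1


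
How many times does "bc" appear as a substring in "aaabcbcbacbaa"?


Searching for "bc" in "aaabcbcbacbaa"
Scanning each position:
  Position 0: "aa" => no
  Position 1: "aa" => no
  Position 2: "ab" => no
  Position 3: "bc" => MATCH
  Position 4: "cb" => no
  Position 5: "bc" => MATCH
  Position 6: "cb" => no
  Position 7: "ba" => no
  Position 8: "ac" => no
  Position 9: "cb" => no
  Position 10: "ba" => no
  Position 11: "aa" => no
Total occurrences: 2

2


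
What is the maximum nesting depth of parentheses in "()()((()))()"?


Input: "()()((()))()"
Tracking depth:
  Position 0 '(': depth becomes 1
  Position 1 ')': depth becomes 0
  Position 2 '(': depth becomes 1
  Position 3 ')': depth becomes 0
  Position 4 '(': depth becomes 1
  Position 5 '(': depth becomes 2
  Position 6 '(': depth becomes 3
  Position 7 ')': depth becomes 2
  Position 8 ')': depth becomes 1
  Position 9 ')': depth becomes 0
  Position 10 '(': depth becomes 1
  Position 11 ')': depth becomes 0
Maximum depth reached: 3

3


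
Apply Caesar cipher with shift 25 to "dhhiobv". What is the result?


Caesar cipher: shift "dhhiobv" by 25
  'd' (pos 3) + 25 = pos 2 = 'c'
  'h' (pos 7) + 25 = pos 6 = 'g'
  'h' (pos 7) + 25 = pos 6 = 'g'
  'i' (pos 8) + 25 = pos 7 = 'h'
  'o' (pos 14) + 25 = pos 13 = 'n'
  'b' (pos 1) + 25 = pos 0 = 'a'
  'v' (pos 21) + 25 = pos 20 = 'u'
Result: cgghnau

cgghnau


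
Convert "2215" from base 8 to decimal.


Input: "2215" in base 8
Positional expansion:
  Digit '2' (value 2) x 8^3 = 1024
  Digit '2' (value 2) x 8^2 = 128
  Digit '1' (value 1) x 8^1 = 8
  Digit '5' (value 5) x 8^0 = 5
Sum = 1165

1165


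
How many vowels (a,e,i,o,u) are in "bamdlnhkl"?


Input: bamdlnhkl
Checking each character:
  'b' at position 0: consonant
  'a' at position 1: vowel (running total: 1)
  'm' at position 2: consonant
  'd' at position 3: consonant
  'l' at position 4: consonant
  'n' at position 5: consonant
  'h' at position 6: consonant
  'k' at position 7: consonant
  'l' at position 8: consonant
Total vowels: 1

1


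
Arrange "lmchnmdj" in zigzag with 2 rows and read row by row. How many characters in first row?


Zigzag "lmchnmdj" into 2 rows:
Placing characters:
  'l' => row 0
  'm' => row 1
  'c' => row 0
  'h' => row 1
  'n' => row 0
  'm' => row 1
  'd' => row 0
  'j' => row 1
Rows:
  Row 0: "lcnd"
  Row 1: "mhmj"
First row length: 4

4


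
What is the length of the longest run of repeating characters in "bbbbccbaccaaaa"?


Input: "bbbbccbaccaaaa"
Scanning for longest run:
  Position 1 ('b'): continues run of 'b', length=2
  Position 2 ('b'): continues run of 'b', length=3
  Position 3 ('b'): continues run of 'b', length=4
  Position 4 ('c'): new char, reset run to 1
  Position 5 ('c'): continues run of 'c', length=2
  Position 6 ('b'): new char, reset run to 1
  Position 7 ('a'): new char, reset run to 1
  Position 8 ('c'): new char, reset run to 1
  Position 9 ('c'): continues run of 'c', length=2
  Position 10 ('a'): new char, reset run to 1
  Position 11 ('a'): continues run of 'a', length=2
  Position 12 ('a'): continues run of 'a', length=3
  Position 13 ('a'): continues run of 'a', length=4
Longest run: 'b' with length 4

4


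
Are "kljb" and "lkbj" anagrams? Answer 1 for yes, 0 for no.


Strings: "kljb", "lkbj"
Sorted first:  bjkl
Sorted second: bjkl
Sorted forms match => anagrams

1


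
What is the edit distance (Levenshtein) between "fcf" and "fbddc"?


Computing edit distance: "fcf" -> "fbddc"
DP table:
           f    b    d    d    c
      0    1    2    3    4    5
  f   1    0    1    2    3    4
  c   2    1    1    2    3    3
  f   3    2    2    2    3    4
Edit distance = dp[3][5] = 4

4


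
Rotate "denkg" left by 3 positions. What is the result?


Input: "denkg", rotate left by 3
First 3 characters: "den"
Remaining characters: "kg"
Concatenate remaining + first: "kg" + "den" = "kgden"

kgden


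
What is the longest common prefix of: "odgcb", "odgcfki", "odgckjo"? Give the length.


Words: odgcb, odgcfki, odgckjo
  Position 0: all 'o' => match
  Position 1: all 'd' => match
  Position 2: all 'g' => match
  Position 3: all 'c' => match
  Position 4: ('b', 'f', 'k') => mismatch, stop
LCP = "odgc" (length 4)

4


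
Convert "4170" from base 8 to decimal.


Input: "4170" in base 8
Positional expansion:
  Digit '4' (value 4) x 8^3 = 2048
  Digit '1' (value 1) x 8^2 = 64
  Digit '7' (value 7) x 8^1 = 56
  Digit '0' (value 0) x 8^0 = 0
Sum = 2168

2168


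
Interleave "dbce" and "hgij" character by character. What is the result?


Interleaving "dbce" and "hgij":
  Position 0: 'd' from first, 'h' from second => "dh"
  Position 1: 'b' from first, 'g' from second => "bg"
  Position 2: 'c' from first, 'i' from second => "ci"
  Position 3: 'e' from first, 'j' from second => "ej"
Result: dhbgciej

dhbgciej


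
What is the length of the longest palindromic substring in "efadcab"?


Input: "efadcab"
Checking substrings for palindromes:
  No multi-char palindromic substrings found
Longest palindromic substring: "e" with length 1

1


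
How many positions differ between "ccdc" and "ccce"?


Comparing "ccdc" and "ccce" position by position:
  Position 0: 'c' vs 'c' => same
  Position 1: 'c' vs 'c' => same
  Position 2: 'd' vs 'c' => DIFFER
  Position 3: 'c' vs 'e' => DIFFER
Positions that differ: 2

2


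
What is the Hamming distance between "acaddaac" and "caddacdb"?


Comparing "acaddaac" and "caddacdb" position by position:
  Position 0: 'a' vs 'c' => differ
  Position 1: 'c' vs 'a' => differ
  Position 2: 'a' vs 'd' => differ
  Position 3: 'd' vs 'd' => same
  Position 4: 'd' vs 'a' => differ
  Position 5: 'a' vs 'c' => differ
  Position 6: 'a' vs 'd' => differ
  Position 7: 'c' vs 'b' => differ
Total differences (Hamming distance): 7

7


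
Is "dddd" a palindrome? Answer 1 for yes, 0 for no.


Input: dddd
Reversed: dddd
  Compare pos 0 ('d') with pos 3 ('d'): match
  Compare pos 1 ('d') with pos 2 ('d'): match
Result: palindrome

1


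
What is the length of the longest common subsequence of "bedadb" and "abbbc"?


LCS of "bedadb" and "abbbc"
DP table:
           a    b    b    b    c
      0    0    0    0    0    0
  b   0    0    1    1    1    1
  e   0    0    1    1    1    1
  d   0    0    1    1    1    1
  a   0    1    1    1    1    1
  d   0    1    1    1    1    1
  b   0    1    2    2    2    2
LCS length = dp[6][5] = 2

2


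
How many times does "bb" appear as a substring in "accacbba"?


Searching for "bb" in "accacbba"
Scanning each position:
  Position 0: "ac" => no
  Position 1: "cc" => no
  Position 2: "ca" => no
  Position 3: "ac" => no
  Position 4: "cb" => no
  Position 5: "bb" => MATCH
  Position 6: "ba" => no
Total occurrences: 1

1


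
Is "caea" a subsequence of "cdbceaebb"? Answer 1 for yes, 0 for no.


Check if "caea" is a subsequence of "cdbceaebb"
Greedy scan:
  Position 0 ('c'): matches sub[0] = 'c'
  Position 1 ('d'): no match needed
  Position 2 ('b'): no match needed
  Position 3 ('c'): no match needed
  Position 4 ('e'): no match needed
  Position 5 ('a'): matches sub[1] = 'a'
  Position 6 ('e'): matches sub[2] = 'e'
  Position 7 ('b'): no match needed
  Position 8 ('b'): no match needed
Only matched 3/4 characters => not a subsequence

0


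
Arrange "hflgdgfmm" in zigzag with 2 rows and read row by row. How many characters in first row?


Zigzag "hflgdgfmm" into 2 rows:
Placing characters:
  'h' => row 0
  'f' => row 1
  'l' => row 0
  'g' => row 1
  'd' => row 0
  'g' => row 1
  'f' => row 0
  'm' => row 1
  'm' => row 0
Rows:
  Row 0: "hldfm"
  Row 1: "fggm"
First row length: 5

5


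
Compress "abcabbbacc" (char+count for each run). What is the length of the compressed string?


Input: abcabbbacc
Runs:
  'a' x 1 => "a1"
  'b' x 1 => "b1"
  'c' x 1 => "c1"
  'a' x 1 => "a1"
  'b' x 3 => "b3"
  'a' x 1 => "a1"
  'c' x 2 => "c2"
Compressed: "a1b1c1a1b3a1c2"
Compressed length: 14

14


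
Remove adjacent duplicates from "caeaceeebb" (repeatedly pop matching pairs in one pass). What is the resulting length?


Input: caeaceeebb
Stack-based adjacent duplicate removal:
  Read 'c': push. Stack: c
  Read 'a': push. Stack: ca
  Read 'e': push. Stack: cae
  Read 'a': push. Stack: caea
  Read 'c': push. Stack: caeac
  Read 'e': push. Stack: caeace
  Read 'e': matches stack top 'e' => pop. Stack: caeac
  Read 'e': push. Stack: caeace
  Read 'b': push. Stack: caeaceb
  Read 'b': matches stack top 'b' => pop. Stack: caeace
Final stack: "caeace" (length 6)

6


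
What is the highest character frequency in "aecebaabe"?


Input: aecebaabe
Character counts:
  'a': 3
  'b': 2
  'c': 1
  'e': 3
Maximum frequency: 3

3


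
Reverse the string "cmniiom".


Input: cmniiom
Reading characters right to left:
  Position 6: 'm'
  Position 5: 'o'
  Position 4: 'i'
  Position 3: 'i'
  Position 2: 'n'
  Position 1: 'm'
  Position 0: 'c'
Reversed: moiinmc

moiinmc


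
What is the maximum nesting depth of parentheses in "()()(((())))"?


Input: "()()(((())))"
Tracking depth:
  Position 0 '(': depth becomes 1
  Position 1 ')': depth becomes 0
  Position 2 '(': depth becomes 1
  Position 3 ')': depth becomes 0
  Position 4 '(': depth becomes 1
  Position 5 '(': depth becomes 2
  Position 6 '(': depth becomes 3
  Position 7 '(': depth becomes 4
  Position 8 ')': depth becomes 3
  Position 9 ')': depth becomes 2
  Position 10 ')': depth becomes 1
  Position 11 ')': depth becomes 0
Maximum depth reached: 4

4


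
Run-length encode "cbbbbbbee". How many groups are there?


Input: cbbbbbbee
Scanning for consecutive runs:
  Group 1: 'c' x 1 (positions 0-0)
  Group 2: 'b' x 6 (positions 1-6)
  Group 3: 'e' x 2 (positions 7-8)
Total groups: 3

3


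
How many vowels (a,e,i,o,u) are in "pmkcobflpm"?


Input: pmkcobflpm
Checking each character:
  'p' at position 0: consonant
  'm' at position 1: consonant
  'k' at position 2: consonant
  'c' at position 3: consonant
  'o' at position 4: vowel (running total: 1)
  'b' at position 5: consonant
  'f' at position 6: consonant
  'l' at position 7: consonant
  'p' at position 8: consonant
  'm' at position 9: consonant
Total vowels: 1

1


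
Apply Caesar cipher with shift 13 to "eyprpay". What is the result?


Caesar cipher: shift "eyprpay" by 13
  'e' (pos 4) + 13 = pos 17 = 'r'
  'y' (pos 24) + 13 = pos 11 = 'l'
  'p' (pos 15) + 13 = pos 2 = 'c'
  'r' (pos 17) + 13 = pos 4 = 'e'
  'p' (pos 15) + 13 = pos 2 = 'c'
  'a' (pos 0) + 13 = pos 13 = 'n'
  'y' (pos 24) + 13 = pos 11 = 'l'
Result: rlcecnl

rlcecnl


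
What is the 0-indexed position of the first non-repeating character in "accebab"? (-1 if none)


Input: accebab
Character frequencies:
  'a': 2
  'b': 2
  'c': 2
  'e': 1
Scanning left to right for freq == 1:
  Position 0 ('a'): freq=2, skip
  Position 1 ('c'): freq=2, skip
  Position 2 ('c'): freq=2, skip
  Position 3 ('e'): unique! => answer = 3

3


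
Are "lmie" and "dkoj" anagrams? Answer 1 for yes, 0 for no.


Strings: "lmie", "dkoj"
Sorted first:  eilm
Sorted second: djko
Differ at position 0: 'e' vs 'd' => not anagrams

0


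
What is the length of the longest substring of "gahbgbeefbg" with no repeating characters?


Input: "gahbgbeefbg"
Sliding window (track last position of each char):
  Position 0 ('g'): window [0,0] length 1 -- new best
  Position 1 ('a'): window [0,1] length 2 -- new best
  Position 2 ('h'): window [0,2] length 3 -- new best
  Position 3 ('b'): window [0,3] length 4 -- new best
  Position 4 ('g'): repeat (last at 0), move window start to 1
  Position 4 ('g'): window [1,4] length 4
  Position 5 ('b'): repeat (last at 3), move window start to 4
  Position 5 ('b'): window [4,5] length 2
  Position 6 ('e'): window [4,6] length 3
  Position 7 ('e'): repeat (last at 6), move window start to 7
  Position 7 ('e'): window [7,7] length 1
  Position 8 ('f'): window [7,8] length 2
  Position 9 ('b'): window [7,9] length 3
  Position 10 ('g'): window [7,10] length 4
Longest substring with no repeats: "gahb" with length 4

4


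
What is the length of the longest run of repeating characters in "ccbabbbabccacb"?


Input: "ccbabbbabccacb"
Scanning for longest run:
  Position 1 ('c'): continues run of 'c', length=2
  Position 2 ('b'): new char, reset run to 1
  Position 3 ('a'): new char, reset run to 1
  Position 4 ('b'): new char, reset run to 1
  Position 5 ('b'): continues run of 'b', length=2
  Position 6 ('b'): continues run of 'b', length=3
  Position 7 ('a'): new char, reset run to 1
  Position 8 ('b'): new char, reset run to 1
  Position 9 ('c'): new char, reset run to 1
  Position 10 ('c'): continues run of 'c', length=2
  Position 11 ('a'): new char, reset run to 1
  Position 12 ('c'): new char, reset run to 1
  Position 13 ('b'): new char, reset run to 1
Longest run: 'b' with length 3

3


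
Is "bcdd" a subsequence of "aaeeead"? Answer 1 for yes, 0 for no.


Check if "bcdd" is a subsequence of "aaeeead"
Greedy scan:
  Position 0 ('a'): no match needed
  Position 1 ('a'): no match needed
  Position 2 ('e'): no match needed
  Position 3 ('e'): no match needed
  Position 4 ('e'): no match needed
  Position 5 ('a'): no match needed
  Position 6 ('d'): no match needed
Only matched 0/4 characters => not a subsequence

0


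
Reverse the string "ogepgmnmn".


Input: ogepgmnmn
Reading characters right to left:
  Position 8: 'n'
  Position 7: 'm'
  Position 6: 'n'
  Position 5: 'm'
  Position 4: 'g'
  Position 3: 'p'
  Position 2: 'e'
  Position 1: 'g'
  Position 0: 'o'
Reversed: nmnmgpego

nmnmgpego


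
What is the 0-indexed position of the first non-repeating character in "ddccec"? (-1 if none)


Input: ddccec
Character frequencies:
  'c': 3
  'd': 2
  'e': 1
Scanning left to right for freq == 1:
  Position 0 ('d'): freq=2, skip
  Position 1 ('d'): freq=2, skip
  Position 2 ('c'): freq=3, skip
  Position 3 ('c'): freq=3, skip
  Position 4 ('e'): unique! => answer = 4

4


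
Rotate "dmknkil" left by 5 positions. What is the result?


Input: "dmknkil", rotate left by 5
First 5 characters: "dmknk"
Remaining characters: "il"
Concatenate remaining + first: "il" + "dmknk" = "ildmknk"

ildmknk


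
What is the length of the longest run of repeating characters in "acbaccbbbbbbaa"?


Input: "acbaccbbbbbbaa"
Scanning for longest run:
  Position 1 ('c'): new char, reset run to 1
  Position 2 ('b'): new char, reset run to 1
  Position 3 ('a'): new char, reset run to 1
  Position 4 ('c'): new char, reset run to 1
  Position 5 ('c'): continues run of 'c', length=2
  Position 6 ('b'): new char, reset run to 1
  Position 7 ('b'): continues run of 'b', length=2
  Position 8 ('b'): continues run of 'b', length=3
  Position 9 ('b'): continues run of 'b', length=4
  Position 10 ('b'): continues run of 'b', length=5
  Position 11 ('b'): continues run of 'b', length=6
  Position 12 ('a'): new char, reset run to 1
  Position 13 ('a'): continues run of 'a', length=2
Longest run: 'b' with length 6

6


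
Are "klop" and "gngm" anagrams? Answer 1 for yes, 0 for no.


Strings: "klop", "gngm"
Sorted first:  klop
Sorted second: ggmn
Differ at position 0: 'k' vs 'g' => not anagrams

0


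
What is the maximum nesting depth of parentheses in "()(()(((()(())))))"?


Input: "()(()(((()(())))))"
Tracking depth:
  Position 0 '(': depth becomes 1
  Position 1 ')': depth becomes 0
  Position 2 '(': depth becomes 1
  Position 3 '(': depth becomes 2
  Position 4 ')': depth becomes 1
  Position 5 '(': depth becomes 2
  Position 6 '(': depth becomes 3
  Position 7 '(': depth becomes 4
  Position 8 '(': depth becomes 5
  Position 9 ')': depth becomes 4
  Position 10 '(': depth becomes 5
  Position 11 '(': depth becomes 6
  Position 12 ')': depth becomes 5
  Position 13 ')': depth becomes 4
  Position 14 ')': depth becomes 3
  Position 15 ')': depth becomes 2
  Position 16 ')': depth becomes 1
  Position 17 ')': depth becomes 0
Maximum depth reached: 6

6


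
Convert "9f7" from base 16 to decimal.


Input: "9f7" in base 16
Positional expansion:
  Digit '9' (value 9) x 16^2 = 2304
  Digit 'f' (value 15) x 16^1 = 240
  Digit '7' (value 7) x 16^0 = 7
Sum = 2551

2551


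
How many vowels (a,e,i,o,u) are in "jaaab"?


Input: jaaab
Checking each character:
  'j' at position 0: consonant
  'a' at position 1: vowel (running total: 1)
  'a' at position 2: vowel (running total: 2)
  'a' at position 3: vowel (running total: 3)
  'b' at position 4: consonant
Total vowels: 3

3


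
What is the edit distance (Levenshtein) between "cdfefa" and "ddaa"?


Computing edit distance: "cdfefa" -> "ddaa"
DP table:
           d    d    a    a
      0    1    2    3    4
  c   1    1    2    3    4
  d   2    1    1    2    3
  f   3    2    2    2    3
  e   4    3    3    3    3
  f   5    4    4    4    4
  a   6    5    5    4    4
Edit distance = dp[6][4] = 4

4


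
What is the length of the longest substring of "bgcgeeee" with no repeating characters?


Input: "bgcgeeee"
Sliding window (track last position of each char):
  Position 0 ('b'): window [0,0] length 1 -- new best
  Position 1 ('g'): window [0,1] length 2 -- new best
  Position 2 ('c'): window [0,2] length 3 -- new best
  Position 3 ('g'): repeat (last at 1), move window start to 2
  Position 3 ('g'): window [2,3] length 2
  Position 4 ('e'): window [2,4] length 3
  Position 5 ('e'): repeat (last at 4), move window start to 5
  Position 5 ('e'): window [5,5] length 1
  Position 6 ('e'): repeat (last at 5), move window start to 6
  Position 6 ('e'): window [6,6] length 1
  Position 7 ('e'): repeat (last at 6), move window start to 7
  Position 7 ('e'): window [7,7] length 1
Longest substring with no repeats: "bgc" with length 3

3


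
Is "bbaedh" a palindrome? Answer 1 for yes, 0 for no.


Input: bbaedh
Reversed: hdeabb
  Compare pos 0 ('b') with pos 5 ('h'): MISMATCH
  Compare pos 1 ('b') with pos 4 ('d'): MISMATCH
  Compare pos 2 ('a') with pos 3 ('e'): MISMATCH
Result: not a palindrome

0


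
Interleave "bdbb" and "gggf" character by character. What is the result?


Interleaving "bdbb" and "gggf":
  Position 0: 'b' from first, 'g' from second => "bg"
  Position 1: 'd' from first, 'g' from second => "dg"
  Position 2: 'b' from first, 'g' from second => "bg"
  Position 3: 'b' from first, 'f' from second => "bf"
Result: bgdgbgbf

bgdgbgbf


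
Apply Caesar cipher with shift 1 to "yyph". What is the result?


Caesar cipher: shift "yyph" by 1
  'y' (pos 24) + 1 = pos 25 = 'z'
  'y' (pos 24) + 1 = pos 25 = 'z'
  'p' (pos 15) + 1 = pos 16 = 'q'
  'h' (pos 7) + 1 = pos 8 = 'i'
Result: zzqi

zzqi


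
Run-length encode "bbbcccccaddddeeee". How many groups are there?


Input: bbbcccccaddddeeee
Scanning for consecutive runs:
  Group 1: 'b' x 3 (positions 0-2)
  Group 2: 'c' x 5 (positions 3-7)
  Group 3: 'a' x 1 (positions 8-8)
  Group 4: 'd' x 4 (positions 9-12)
  Group 5: 'e' x 4 (positions 13-16)
Total groups: 5

5


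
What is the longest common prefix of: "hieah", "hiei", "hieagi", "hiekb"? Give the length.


Words: hieah, hiei, hieagi, hiekb
  Position 0: all 'h' => match
  Position 1: all 'i' => match
  Position 2: all 'e' => match
  Position 3: ('a', 'i', 'a', 'k') => mismatch, stop
LCP = "hie" (length 3)

3


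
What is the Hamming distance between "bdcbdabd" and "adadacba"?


Comparing "bdcbdabd" and "adadacba" position by position:
  Position 0: 'b' vs 'a' => differ
  Position 1: 'd' vs 'd' => same
  Position 2: 'c' vs 'a' => differ
  Position 3: 'b' vs 'd' => differ
  Position 4: 'd' vs 'a' => differ
  Position 5: 'a' vs 'c' => differ
  Position 6: 'b' vs 'b' => same
  Position 7: 'd' vs 'a' => differ
Total differences (Hamming distance): 6

6


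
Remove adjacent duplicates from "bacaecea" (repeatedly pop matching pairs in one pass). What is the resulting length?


Input: bacaecea
Stack-based adjacent duplicate removal:
  Read 'b': push. Stack: b
  Read 'a': push. Stack: ba
  Read 'c': push. Stack: bac
  Read 'a': push. Stack: baca
  Read 'e': push. Stack: bacae
  Read 'c': push. Stack: bacaec
  Read 'e': push. Stack: bacaece
  Read 'a': push. Stack: bacaecea
Final stack: "bacaecea" (length 8)

8


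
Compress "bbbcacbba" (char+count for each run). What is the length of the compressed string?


Input: bbbcacbba
Runs:
  'b' x 3 => "b3"
  'c' x 1 => "c1"
  'a' x 1 => "a1"
  'c' x 1 => "c1"
  'b' x 2 => "b2"
  'a' x 1 => "a1"
Compressed: "b3c1a1c1b2a1"
Compressed length: 12

12


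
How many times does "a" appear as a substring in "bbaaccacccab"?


Searching for "a" in "bbaaccacccab"
Scanning each position:
  Position 0: "b" => no
  Position 1: "b" => no
  Position 2: "a" => MATCH
  Position 3: "a" => MATCH
  Position 4: "c" => no
  Position 5: "c" => no
  Position 6: "a" => MATCH
  Position 7: "c" => no
  Position 8: "c" => no
  Position 9: "c" => no
  Position 10: "a" => MATCH
  Position 11: "b" => no
Total occurrences: 4

4


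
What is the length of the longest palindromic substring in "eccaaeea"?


Input: "eccaaeea"
Checking substrings for palindromes:
  [4:8] "aeea" (len 4) => palindrome
  [1:3] "cc" (len 2) => palindrome
  [3:5] "aa" (len 2) => palindrome
  [5:7] "ee" (len 2) => palindrome
Longest palindromic substring: "aeea" with length 4

4


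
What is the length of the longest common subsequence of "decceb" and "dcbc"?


LCS of "decceb" and "dcbc"
DP table:
           d    c    b    c
      0    0    0    0    0
  d   0    1    1    1    1
  e   0    1    1    1    1
  c   0    1    2    2    2
  c   0    1    2    2    3
  e   0    1    2    2    3
  b   0    1    2    3    3
LCS length = dp[6][4] = 3

3


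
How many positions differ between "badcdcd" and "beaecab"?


Comparing "badcdcd" and "beaecab" position by position:
  Position 0: 'b' vs 'b' => same
  Position 1: 'a' vs 'e' => DIFFER
  Position 2: 'd' vs 'a' => DIFFER
  Position 3: 'c' vs 'e' => DIFFER
  Position 4: 'd' vs 'c' => DIFFER
  Position 5: 'c' vs 'a' => DIFFER
  Position 6: 'd' vs 'b' => DIFFER
Positions that differ: 6

6


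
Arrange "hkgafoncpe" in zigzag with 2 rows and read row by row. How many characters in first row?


Zigzag "hkgafoncpe" into 2 rows:
Placing characters:
  'h' => row 0
  'k' => row 1
  'g' => row 0
  'a' => row 1
  'f' => row 0
  'o' => row 1
  'n' => row 0
  'c' => row 1
  'p' => row 0
  'e' => row 1
Rows:
  Row 0: "hgfnp"
  Row 1: "kaoce"
First row length: 5

5


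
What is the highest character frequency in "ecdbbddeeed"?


Input: ecdbbddeeed
Character counts:
  'b': 2
  'c': 1
  'd': 4
  'e': 4
Maximum frequency: 4

4


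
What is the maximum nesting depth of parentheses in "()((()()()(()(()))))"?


Input: "()((()()()(()(()))))"
Tracking depth:
  Position 0 '(': depth becomes 1
  Position 1 ')': depth becomes 0
  Position 2 '(': depth becomes 1
  Position 3 '(': depth becomes 2
  Position 4 '(': depth becomes 3
  Position 5 ')': depth becomes 2
  Position 6 '(': depth becomes 3
  Position 7 ')': depth becomes 2
  Position 8 '(': depth becomes 3
  Position 9 ')': depth becomes 2
  Position 10 '(': depth becomes 3
  Position 11 '(': depth becomes 4
  Position 12 ')': depth becomes 3
  Position 13 '(': depth becomes 4
  Position 14 '(': depth becomes 5
  Position 15 ')': depth becomes 4
  Position 16 ')': depth becomes 3
  Position 17 ')': depth becomes 2
  Position 18 ')': depth becomes 1
  Position 19 ')': depth becomes 0
Maximum depth reached: 5

5


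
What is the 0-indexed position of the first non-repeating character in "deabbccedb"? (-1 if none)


Input: deabbccedb
Character frequencies:
  'a': 1
  'b': 3
  'c': 2
  'd': 2
  'e': 2
Scanning left to right for freq == 1:
  Position 0 ('d'): freq=2, skip
  Position 1 ('e'): freq=2, skip
  Position 2 ('a'): unique! => answer = 2

2


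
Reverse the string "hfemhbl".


Input: hfemhbl
Reading characters right to left:
  Position 6: 'l'
  Position 5: 'b'
  Position 4: 'h'
  Position 3: 'm'
  Position 2: 'e'
  Position 1: 'f'
  Position 0: 'h'
Reversed: lbhmefh

lbhmefh


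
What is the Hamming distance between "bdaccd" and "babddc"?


Comparing "bdaccd" and "babddc" position by position:
  Position 0: 'b' vs 'b' => same
  Position 1: 'd' vs 'a' => differ
  Position 2: 'a' vs 'b' => differ
  Position 3: 'c' vs 'd' => differ
  Position 4: 'c' vs 'd' => differ
  Position 5: 'd' vs 'c' => differ
Total differences (Hamming distance): 5

5


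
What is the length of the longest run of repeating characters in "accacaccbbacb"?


Input: "accacaccbbacb"
Scanning for longest run:
  Position 1 ('c'): new char, reset run to 1
  Position 2 ('c'): continues run of 'c', length=2
  Position 3 ('a'): new char, reset run to 1
  Position 4 ('c'): new char, reset run to 1
  Position 5 ('a'): new char, reset run to 1
  Position 6 ('c'): new char, reset run to 1
  Position 7 ('c'): continues run of 'c', length=2
  Position 8 ('b'): new char, reset run to 1
  Position 9 ('b'): continues run of 'b', length=2
  Position 10 ('a'): new char, reset run to 1
  Position 11 ('c'): new char, reset run to 1
  Position 12 ('b'): new char, reset run to 1
Longest run: 'c' with length 2

2


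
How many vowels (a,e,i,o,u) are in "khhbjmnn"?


Input: khhbjmnn
Checking each character:
  'k' at position 0: consonant
  'h' at position 1: consonant
  'h' at position 2: consonant
  'b' at position 3: consonant
  'j' at position 4: consonant
  'm' at position 5: consonant
  'n' at position 6: consonant
  'n' at position 7: consonant
Total vowels: 0

0


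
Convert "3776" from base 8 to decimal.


Input: "3776" in base 8
Positional expansion:
  Digit '3' (value 3) x 8^3 = 1536
  Digit '7' (value 7) x 8^2 = 448
  Digit '7' (value 7) x 8^1 = 56
  Digit '6' (value 6) x 8^0 = 6
Sum = 2046

2046


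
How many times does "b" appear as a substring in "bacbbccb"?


Searching for "b" in "bacbbccb"
Scanning each position:
  Position 0: "b" => MATCH
  Position 1: "a" => no
  Position 2: "c" => no
  Position 3: "b" => MATCH
  Position 4: "b" => MATCH
  Position 5: "c" => no
  Position 6: "c" => no
  Position 7: "b" => MATCH
Total occurrences: 4

4


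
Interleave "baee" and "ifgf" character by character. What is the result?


Interleaving "baee" and "ifgf":
  Position 0: 'b' from first, 'i' from second => "bi"
  Position 1: 'a' from first, 'f' from second => "af"
  Position 2: 'e' from first, 'g' from second => "eg"
  Position 3: 'e' from first, 'f' from second => "ef"
Result: biafegef

biafegef


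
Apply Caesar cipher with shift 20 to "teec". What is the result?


Caesar cipher: shift "teec" by 20
  't' (pos 19) + 20 = pos 13 = 'n'
  'e' (pos 4) + 20 = pos 24 = 'y'
  'e' (pos 4) + 20 = pos 24 = 'y'
  'c' (pos 2) + 20 = pos 22 = 'w'
Result: nyyw

nyyw


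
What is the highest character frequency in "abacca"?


Input: abacca
Character counts:
  'a': 3
  'b': 1
  'c': 2
Maximum frequency: 3

3


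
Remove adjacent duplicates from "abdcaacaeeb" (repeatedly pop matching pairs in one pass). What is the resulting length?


Input: abdcaacaeeb
Stack-based adjacent duplicate removal:
  Read 'a': push. Stack: a
  Read 'b': push. Stack: ab
  Read 'd': push. Stack: abd
  Read 'c': push. Stack: abdc
  Read 'a': push. Stack: abdca
  Read 'a': matches stack top 'a' => pop. Stack: abdc
  Read 'c': matches stack top 'c' => pop. Stack: abd
  Read 'a': push. Stack: abda
  Read 'e': push. Stack: abdae
  Read 'e': matches stack top 'e' => pop. Stack: abda
  Read 'b': push. Stack: abdab
Final stack: "abdab" (length 5)

5


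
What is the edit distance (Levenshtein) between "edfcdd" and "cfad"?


Computing edit distance: "edfcdd" -> "cfad"
DP table:
           c    f    a    d
      0    1    2    3    4
  e   1    1    2    3    4
  d   2    2    2    3    3
  f   3    3    2    3    4
  c   4    3    3    3    4
  d   5    4    4    4    3
  d   6    5    5    5    4
Edit distance = dp[6][4] = 4

4


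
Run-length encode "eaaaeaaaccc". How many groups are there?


Input: eaaaeaaaccc
Scanning for consecutive runs:
  Group 1: 'e' x 1 (positions 0-0)
  Group 2: 'a' x 3 (positions 1-3)
  Group 3: 'e' x 1 (positions 4-4)
  Group 4: 'a' x 3 (positions 5-7)
  Group 5: 'c' x 3 (positions 8-10)
Total groups: 5

5


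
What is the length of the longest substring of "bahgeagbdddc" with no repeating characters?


Input: "bahgeagbdddc"
Sliding window (track last position of each char):
  Position 0 ('b'): window [0,0] length 1 -- new best
  Position 1 ('a'): window [0,1] length 2 -- new best
  Position 2 ('h'): window [0,2] length 3 -- new best
  Position 3 ('g'): window [0,3] length 4 -- new best
  Position 4 ('e'): window [0,4] length 5 -- new best
  Position 5 ('a'): repeat (last at 1), move window start to 2
  Position 5 ('a'): window [2,5] length 4
  Position 6 ('g'): repeat (last at 3), move window start to 4
  Position 6 ('g'): window [4,6] length 3
  Position 7 ('b'): window [4,7] length 4
  Position 8 ('d'): window [4,8] length 5
  Position 9 ('d'): repeat (last at 8), move window start to 9
  Position 9 ('d'): window [9,9] length 1
  Position 10 ('d'): repeat (last at 9), move window start to 10
  Position 10 ('d'): window [10,10] length 1
  Position 11 ('c'): window [10,11] length 2
Longest substring with no repeats: "bahge" with length 5

5


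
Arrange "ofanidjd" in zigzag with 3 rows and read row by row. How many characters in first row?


Zigzag "ofanidjd" into 3 rows:
Placing characters:
  'o' => row 0
  'f' => row 1
  'a' => row 2
  'n' => row 1
  'i' => row 0
  'd' => row 1
  'j' => row 2
  'd' => row 1
Rows:
  Row 0: "oi"
  Row 1: "fndd"
  Row 2: "aj"
First row length: 2

2


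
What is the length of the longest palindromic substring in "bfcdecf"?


Input: "bfcdecf"
Checking substrings for palindromes:
  No multi-char palindromic substrings found
Longest palindromic substring: "b" with length 1

1


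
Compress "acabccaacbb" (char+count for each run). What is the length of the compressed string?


Input: acabccaacbb
Runs:
  'a' x 1 => "a1"
  'c' x 1 => "c1"
  'a' x 1 => "a1"
  'b' x 1 => "b1"
  'c' x 2 => "c2"
  'a' x 2 => "a2"
  'c' x 1 => "c1"
  'b' x 2 => "b2"
Compressed: "a1c1a1b1c2a2c1b2"
Compressed length: 16

16


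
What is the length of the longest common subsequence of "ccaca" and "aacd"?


LCS of "ccaca" and "aacd"
DP table:
           a    a    c    d
      0    0    0    0    0
  c   0    0    0    1    1
  c   0    0    0    1    1
  a   0    1    1    1    1
  c   0    1    1    2    2
  a   0    1    2    2    2
LCS length = dp[5][4] = 2

2


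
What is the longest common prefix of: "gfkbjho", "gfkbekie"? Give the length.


Words: gfkbjho, gfkbekie
  Position 0: all 'g' => match
  Position 1: all 'f' => match
  Position 2: all 'k' => match
  Position 3: all 'b' => match
  Position 4: ('j', 'e') => mismatch, stop
LCP = "gfkb" (length 4)

4


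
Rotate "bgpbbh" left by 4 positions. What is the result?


Input: "bgpbbh", rotate left by 4
First 4 characters: "bgpb"
Remaining characters: "bh"
Concatenate remaining + first: "bh" + "bgpb" = "bhbgpb"

bhbgpb


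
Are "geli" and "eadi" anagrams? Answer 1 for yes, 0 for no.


Strings: "geli", "eadi"
Sorted first:  egil
Sorted second: adei
Differ at position 0: 'e' vs 'a' => not anagrams

0


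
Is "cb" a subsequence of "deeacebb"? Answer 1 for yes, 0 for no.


Check if "cb" is a subsequence of "deeacebb"
Greedy scan:
  Position 0 ('d'): no match needed
  Position 1 ('e'): no match needed
  Position 2 ('e'): no match needed
  Position 3 ('a'): no match needed
  Position 4 ('c'): matches sub[0] = 'c'
  Position 5 ('e'): no match needed
  Position 6 ('b'): matches sub[1] = 'b'
  Position 7 ('b'): no match needed
All 2 characters matched => is a subsequence

1


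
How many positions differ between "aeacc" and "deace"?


Comparing "aeacc" and "deace" position by position:
  Position 0: 'a' vs 'd' => DIFFER
  Position 1: 'e' vs 'e' => same
  Position 2: 'a' vs 'a' => same
  Position 3: 'c' vs 'c' => same
  Position 4: 'c' vs 'e' => DIFFER
Positions that differ: 2

2


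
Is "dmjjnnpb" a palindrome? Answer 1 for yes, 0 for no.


Input: dmjjnnpb
Reversed: bpnnjjmd
  Compare pos 0 ('d') with pos 7 ('b'): MISMATCH
  Compare pos 1 ('m') with pos 6 ('p'): MISMATCH
  Compare pos 2 ('j') with pos 5 ('n'): MISMATCH
  Compare pos 3 ('j') with pos 4 ('n'): MISMATCH
Result: not a palindrome

0


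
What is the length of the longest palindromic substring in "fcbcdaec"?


Input: "fcbcdaec"
Checking substrings for palindromes:
  [1:4] "cbc" (len 3) => palindrome
Longest palindromic substring: "cbc" with length 3

3


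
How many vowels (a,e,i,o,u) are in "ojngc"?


Input: ojngc
Checking each character:
  'o' at position 0: vowel (running total: 1)
  'j' at position 1: consonant
  'n' at position 2: consonant
  'g' at position 3: consonant
  'c' at position 4: consonant
Total vowels: 1

1


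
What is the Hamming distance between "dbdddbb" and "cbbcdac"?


Comparing "dbdddbb" and "cbbcdac" position by position:
  Position 0: 'd' vs 'c' => differ
  Position 1: 'b' vs 'b' => same
  Position 2: 'd' vs 'b' => differ
  Position 3: 'd' vs 'c' => differ
  Position 4: 'd' vs 'd' => same
  Position 5: 'b' vs 'a' => differ
  Position 6: 'b' vs 'c' => differ
Total differences (Hamming distance): 5

5


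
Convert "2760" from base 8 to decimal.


Input: "2760" in base 8
Positional expansion:
  Digit '2' (value 2) x 8^3 = 1024
  Digit '7' (value 7) x 8^2 = 448
  Digit '6' (value 6) x 8^1 = 48
  Digit '0' (value 0) x 8^0 = 0
Sum = 1520

1520


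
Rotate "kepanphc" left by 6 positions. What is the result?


Input: "kepanphc", rotate left by 6
First 6 characters: "kepanp"
Remaining characters: "hc"
Concatenate remaining + first: "hc" + "kepanp" = "hckepanp"

hckepanp


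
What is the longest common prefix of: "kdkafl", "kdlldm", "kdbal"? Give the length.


Words: kdkafl, kdlldm, kdbal
  Position 0: all 'k' => match
  Position 1: all 'd' => match
  Position 2: ('k', 'l', 'b') => mismatch, stop
LCP = "kd" (length 2)

2


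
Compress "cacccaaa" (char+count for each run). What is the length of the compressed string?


Input: cacccaaa
Runs:
  'c' x 1 => "c1"
  'a' x 1 => "a1"
  'c' x 3 => "c3"
  'a' x 3 => "a3"
Compressed: "c1a1c3a3"
Compressed length: 8

8


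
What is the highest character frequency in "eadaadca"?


Input: eadaadca
Character counts:
  'a': 4
  'c': 1
  'd': 2
  'e': 1
Maximum frequency: 4

4


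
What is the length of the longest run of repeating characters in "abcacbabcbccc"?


Input: "abcacbabcbccc"
Scanning for longest run:
  Position 1 ('b'): new char, reset run to 1
  Position 2 ('c'): new char, reset run to 1
  Position 3 ('a'): new char, reset run to 1
  Position 4 ('c'): new char, reset run to 1
  Position 5 ('b'): new char, reset run to 1
  Position 6 ('a'): new char, reset run to 1
  Position 7 ('b'): new char, reset run to 1
  Position 8 ('c'): new char, reset run to 1
  Position 9 ('b'): new char, reset run to 1
  Position 10 ('c'): new char, reset run to 1
  Position 11 ('c'): continues run of 'c', length=2
  Position 12 ('c'): continues run of 'c', length=3
Longest run: 'c' with length 3

3
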